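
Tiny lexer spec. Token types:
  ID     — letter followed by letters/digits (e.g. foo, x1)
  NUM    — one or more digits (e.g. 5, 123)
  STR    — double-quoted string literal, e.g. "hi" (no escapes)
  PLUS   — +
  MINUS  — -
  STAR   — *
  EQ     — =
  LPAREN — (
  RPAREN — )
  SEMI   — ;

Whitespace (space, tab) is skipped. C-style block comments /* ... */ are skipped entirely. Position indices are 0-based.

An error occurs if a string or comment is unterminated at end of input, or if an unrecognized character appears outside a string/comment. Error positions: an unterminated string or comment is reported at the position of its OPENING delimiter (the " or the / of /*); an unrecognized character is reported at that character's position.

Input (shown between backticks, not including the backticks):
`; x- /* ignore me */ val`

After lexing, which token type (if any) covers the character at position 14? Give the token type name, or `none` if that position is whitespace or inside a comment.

pos=0: emit SEMI ';'
pos=2: emit ID 'x' (now at pos=3)
pos=3: emit MINUS '-'
pos=5: enter COMMENT mode (saw '/*')
exit COMMENT mode (now at pos=20)
pos=21: emit ID 'val' (now at pos=24)
DONE. 4 tokens: [SEMI, ID, MINUS, ID]
Position 14: char is ' ' -> none

Answer: none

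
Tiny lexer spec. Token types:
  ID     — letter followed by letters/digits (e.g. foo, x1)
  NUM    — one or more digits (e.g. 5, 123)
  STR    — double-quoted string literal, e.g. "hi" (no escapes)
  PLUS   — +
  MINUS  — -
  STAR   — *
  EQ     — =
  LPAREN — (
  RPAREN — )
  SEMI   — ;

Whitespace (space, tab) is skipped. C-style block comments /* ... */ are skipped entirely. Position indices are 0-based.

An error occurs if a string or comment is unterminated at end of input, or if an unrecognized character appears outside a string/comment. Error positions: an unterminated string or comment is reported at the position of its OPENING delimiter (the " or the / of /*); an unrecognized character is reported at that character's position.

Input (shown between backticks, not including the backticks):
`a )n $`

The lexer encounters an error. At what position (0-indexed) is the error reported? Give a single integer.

pos=0: emit ID 'a' (now at pos=1)
pos=2: emit RPAREN ')'
pos=3: emit ID 'n' (now at pos=4)
pos=5: ERROR — unrecognized char '$'

Answer: 5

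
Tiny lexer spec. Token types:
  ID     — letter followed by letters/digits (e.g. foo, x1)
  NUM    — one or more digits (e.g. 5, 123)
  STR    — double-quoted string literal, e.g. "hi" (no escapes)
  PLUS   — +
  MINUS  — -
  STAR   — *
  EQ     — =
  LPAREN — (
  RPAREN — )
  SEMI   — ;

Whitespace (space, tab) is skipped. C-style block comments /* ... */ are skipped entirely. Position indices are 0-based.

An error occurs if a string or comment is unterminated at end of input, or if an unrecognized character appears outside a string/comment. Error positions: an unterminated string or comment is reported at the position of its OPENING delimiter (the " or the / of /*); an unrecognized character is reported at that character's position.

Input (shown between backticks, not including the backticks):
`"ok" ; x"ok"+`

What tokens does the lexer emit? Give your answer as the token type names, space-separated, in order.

Answer: STR SEMI ID STR PLUS

Derivation:
pos=0: enter STRING mode
pos=0: emit STR "ok" (now at pos=4)
pos=5: emit SEMI ';'
pos=7: emit ID 'x' (now at pos=8)
pos=8: enter STRING mode
pos=8: emit STR "ok" (now at pos=12)
pos=12: emit PLUS '+'
DONE. 5 tokens: [STR, SEMI, ID, STR, PLUS]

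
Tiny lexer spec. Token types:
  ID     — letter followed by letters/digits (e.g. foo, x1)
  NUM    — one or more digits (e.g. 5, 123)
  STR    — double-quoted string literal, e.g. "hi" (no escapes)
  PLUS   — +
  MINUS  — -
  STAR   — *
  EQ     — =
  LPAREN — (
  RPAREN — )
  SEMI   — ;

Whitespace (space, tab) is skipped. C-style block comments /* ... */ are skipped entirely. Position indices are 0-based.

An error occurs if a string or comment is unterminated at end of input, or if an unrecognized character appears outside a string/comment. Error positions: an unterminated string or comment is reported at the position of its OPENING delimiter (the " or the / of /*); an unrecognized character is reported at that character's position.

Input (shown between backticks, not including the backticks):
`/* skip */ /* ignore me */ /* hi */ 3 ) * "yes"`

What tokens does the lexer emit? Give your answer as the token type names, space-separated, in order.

Answer: NUM RPAREN STAR STR

Derivation:
pos=0: enter COMMENT mode (saw '/*')
exit COMMENT mode (now at pos=10)
pos=11: enter COMMENT mode (saw '/*')
exit COMMENT mode (now at pos=26)
pos=27: enter COMMENT mode (saw '/*')
exit COMMENT mode (now at pos=35)
pos=36: emit NUM '3' (now at pos=37)
pos=38: emit RPAREN ')'
pos=40: emit STAR '*'
pos=42: enter STRING mode
pos=42: emit STR "yes" (now at pos=47)
DONE. 4 tokens: [NUM, RPAREN, STAR, STR]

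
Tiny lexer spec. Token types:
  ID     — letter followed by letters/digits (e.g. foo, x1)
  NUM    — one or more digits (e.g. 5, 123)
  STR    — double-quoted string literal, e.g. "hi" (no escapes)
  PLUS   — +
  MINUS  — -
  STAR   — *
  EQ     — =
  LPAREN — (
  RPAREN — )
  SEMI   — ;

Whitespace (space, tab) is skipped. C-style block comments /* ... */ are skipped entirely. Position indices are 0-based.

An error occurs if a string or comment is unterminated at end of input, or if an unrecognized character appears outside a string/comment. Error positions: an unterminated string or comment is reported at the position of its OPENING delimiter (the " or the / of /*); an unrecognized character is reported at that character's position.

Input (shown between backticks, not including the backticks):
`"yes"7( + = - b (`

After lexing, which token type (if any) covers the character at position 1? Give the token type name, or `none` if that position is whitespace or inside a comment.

pos=0: enter STRING mode
pos=0: emit STR "yes" (now at pos=5)
pos=5: emit NUM '7' (now at pos=6)
pos=6: emit LPAREN '('
pos=8: emit PLUS '+'
pos=10: emit EQ '='
pos=12: emit MINUS '-'
pos=14: emit ID 'b' (now at pos=15)
pos=16: emit LPAREN '('
DONE. 8 tokens: [STR, NUM, LPAREN, PLUS, EQ, MINUS, ID, LPAREN]
Position 1: char is 'y' -> STR

Answer: STR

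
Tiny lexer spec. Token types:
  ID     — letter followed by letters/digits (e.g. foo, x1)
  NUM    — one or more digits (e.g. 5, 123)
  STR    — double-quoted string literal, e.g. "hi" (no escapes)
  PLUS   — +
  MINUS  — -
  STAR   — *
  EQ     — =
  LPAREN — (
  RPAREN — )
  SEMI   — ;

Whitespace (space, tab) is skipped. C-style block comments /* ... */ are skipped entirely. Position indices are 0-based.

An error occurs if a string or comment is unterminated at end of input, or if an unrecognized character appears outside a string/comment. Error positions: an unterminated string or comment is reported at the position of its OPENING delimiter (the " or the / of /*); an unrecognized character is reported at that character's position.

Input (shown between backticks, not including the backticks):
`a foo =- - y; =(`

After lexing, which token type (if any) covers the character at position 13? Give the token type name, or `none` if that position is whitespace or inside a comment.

pos=0: emit ID 'a' (now at pos=1)
pos=2: emit ID 'foo' (now at pos=5)
pos=6: emit EQ '='
pos=7: emit MINUS '-'
pos=9: emit MINUS '-'
pos=11: emit ID 'y' (now at pos=12)
pos=12: emit SEMI ';'
pos=14: emit EQ '='
pos=15: emit LPAREN '('
DONE. 9 tokens: [ID, ID, EQ, MINUS, MINUS, ID, SEMI, EQ, LPAREN]
Position 13: char is ' ' -> none

Answer: none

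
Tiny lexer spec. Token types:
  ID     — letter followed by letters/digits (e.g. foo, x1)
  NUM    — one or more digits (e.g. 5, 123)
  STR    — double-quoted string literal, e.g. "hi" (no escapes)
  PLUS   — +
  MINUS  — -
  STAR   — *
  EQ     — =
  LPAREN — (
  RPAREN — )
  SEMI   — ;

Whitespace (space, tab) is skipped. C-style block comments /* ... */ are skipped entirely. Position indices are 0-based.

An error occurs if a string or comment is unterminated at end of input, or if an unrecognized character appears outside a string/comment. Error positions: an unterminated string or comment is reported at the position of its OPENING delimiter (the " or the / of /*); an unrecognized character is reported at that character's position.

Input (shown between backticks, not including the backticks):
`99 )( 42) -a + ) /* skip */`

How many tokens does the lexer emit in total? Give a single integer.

pos=0: emit NUM '99' (now at pos=2)
pos=3: emit RPAREN ')'
pos=4: emit LPAREN '('
pos=6: emit NUM '42' (now at pos=8)
pos=8: emit RPAREN ')'
pos=10: emit MINUS '-'
pos=11: emit ID 'a' (now at pos=12)
pos=13: emit PLUS '+'
pos=15: emit RPAREN ')'
pos=17: enter COMMENT mode (saw '/*')
exit COMMENT mode (now at pos=27)
DONE. 9 tokens: [NUM, RPAREN, LPAREN, NUM, RPAREN, MINUS, ID, PLUS, RPAREN]

Answer: 9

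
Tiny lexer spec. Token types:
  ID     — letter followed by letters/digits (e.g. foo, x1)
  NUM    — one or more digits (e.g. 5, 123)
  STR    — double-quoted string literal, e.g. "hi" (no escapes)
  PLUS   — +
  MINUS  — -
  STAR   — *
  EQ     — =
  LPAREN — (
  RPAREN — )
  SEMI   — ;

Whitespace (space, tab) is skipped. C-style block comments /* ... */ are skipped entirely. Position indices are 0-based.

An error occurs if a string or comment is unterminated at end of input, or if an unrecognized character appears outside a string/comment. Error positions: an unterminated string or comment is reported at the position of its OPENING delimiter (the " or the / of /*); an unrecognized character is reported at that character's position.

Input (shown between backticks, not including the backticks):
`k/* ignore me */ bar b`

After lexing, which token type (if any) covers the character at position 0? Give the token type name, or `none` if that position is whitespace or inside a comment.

pos=0: emit ID 'k' (now at pos=1)
pos=1: enter COMMENT mode (saw '/*')
exit COMMENT mode (now at pos=16)
pos=17: emit ID 'bar' (now at pos=20)
pos=21: emit ID 'b' (now at pos=22)
DONE. 3 tokens: [ID, ID, ID]
Position 0: char is 'k' -> ID

Answer: ID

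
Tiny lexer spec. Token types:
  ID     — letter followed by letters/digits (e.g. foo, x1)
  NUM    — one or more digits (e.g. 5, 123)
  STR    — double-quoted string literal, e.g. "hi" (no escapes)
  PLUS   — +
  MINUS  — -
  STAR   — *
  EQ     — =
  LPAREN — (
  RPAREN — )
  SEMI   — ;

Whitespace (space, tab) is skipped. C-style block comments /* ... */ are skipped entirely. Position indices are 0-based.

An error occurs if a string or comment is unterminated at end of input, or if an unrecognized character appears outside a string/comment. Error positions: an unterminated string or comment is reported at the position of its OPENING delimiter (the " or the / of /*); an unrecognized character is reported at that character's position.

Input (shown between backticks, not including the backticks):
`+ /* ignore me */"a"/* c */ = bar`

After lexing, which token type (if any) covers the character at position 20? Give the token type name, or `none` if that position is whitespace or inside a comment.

pos=0: emit PLUS '+'
pos=2: enter COMMENT mode (saw '/*')
exit COMMENT mode (now at pos=17)
pos=17: enter STRING mode
pos=17: emit STR "a" (now at pos=20)
pos=20: enter COMMENT mode (saw '/*')
exit COMMENT mode (now at pos=27)
pos=28: emit EQ '='
pos=30: emit ID 'bar' (now at pos=33)
DONE. 4 tokens: [PLUS, STR, EQ, ID]
Position 20: char is '/' -> none

Answer: none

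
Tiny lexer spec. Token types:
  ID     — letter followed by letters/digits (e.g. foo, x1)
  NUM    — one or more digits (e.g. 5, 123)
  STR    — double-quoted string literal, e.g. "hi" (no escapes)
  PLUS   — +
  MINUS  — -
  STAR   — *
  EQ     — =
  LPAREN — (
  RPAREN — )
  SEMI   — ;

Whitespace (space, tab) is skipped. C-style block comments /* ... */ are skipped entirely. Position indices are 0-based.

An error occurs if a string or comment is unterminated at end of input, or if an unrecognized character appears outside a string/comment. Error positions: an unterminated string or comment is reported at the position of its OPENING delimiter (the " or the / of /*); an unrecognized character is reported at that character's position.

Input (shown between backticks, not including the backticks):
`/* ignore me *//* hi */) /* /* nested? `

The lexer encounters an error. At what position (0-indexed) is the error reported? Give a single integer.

Answer: 25

Derivation:
pos=0: enter COMMENT mode (saw '/*')
exit COMMENT mode (now at pos=15)
pos=15: enter COMMENT mode (saw '/*')
exit COMMENT mode (now at pos=23)
pos=23: emit RPAREN ')'
pos=25: enter COMMENT mode (saw '/*')
pos=25: ERROR — unterminated comment (reached EOF)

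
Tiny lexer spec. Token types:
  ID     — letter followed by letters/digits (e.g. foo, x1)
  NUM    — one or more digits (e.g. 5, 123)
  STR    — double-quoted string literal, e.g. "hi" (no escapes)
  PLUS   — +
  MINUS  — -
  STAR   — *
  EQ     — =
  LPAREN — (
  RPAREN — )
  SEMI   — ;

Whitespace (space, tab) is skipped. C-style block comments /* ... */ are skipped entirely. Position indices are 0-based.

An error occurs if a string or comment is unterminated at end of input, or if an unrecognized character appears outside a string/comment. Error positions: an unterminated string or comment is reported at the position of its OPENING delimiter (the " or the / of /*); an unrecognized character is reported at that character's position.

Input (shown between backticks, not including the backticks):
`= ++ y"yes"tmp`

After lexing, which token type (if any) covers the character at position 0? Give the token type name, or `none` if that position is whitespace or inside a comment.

Answer: EQ

Derivation:
pos=0: emit EQ '='
pos=2: emit PLUS '+'
pos=3: emit PLUS '+'
pos=5: emit ID 'y' (now at pos=6)
pos=6: enter STRING mode
pos=6: emit STR "yes" (now at pos=11)
pos=11: emit ID 'tmp' (now at pos=14)
DONE. 6 tokens: [EQ, PLUS, PLUS, ID, STR, ID]
Position 0: char is '=' -> EQ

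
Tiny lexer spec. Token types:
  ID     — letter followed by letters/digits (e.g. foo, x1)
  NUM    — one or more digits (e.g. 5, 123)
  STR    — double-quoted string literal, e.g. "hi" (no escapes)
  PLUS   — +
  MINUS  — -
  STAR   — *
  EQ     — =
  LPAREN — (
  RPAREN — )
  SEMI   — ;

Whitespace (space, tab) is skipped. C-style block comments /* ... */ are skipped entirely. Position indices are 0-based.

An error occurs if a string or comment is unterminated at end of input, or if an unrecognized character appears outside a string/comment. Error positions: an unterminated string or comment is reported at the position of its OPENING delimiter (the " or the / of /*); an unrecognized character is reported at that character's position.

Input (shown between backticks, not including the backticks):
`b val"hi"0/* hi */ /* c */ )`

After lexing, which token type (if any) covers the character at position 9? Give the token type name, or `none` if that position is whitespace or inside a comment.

pos=0: emit ID 'b' (now at pos=1)
pos=2: emit ID 'val' (now at pos=5)
pos=5: enter STRING mode
pos=5: emit STR "hi" (now at pos=9)
pos=9: emit NUM '0' (now at pos=10)
pos=10: enter COMMENT mode (saw '/*')
exit COMMENT mode (now at pos=18)
pos=19: enter COMMENT mode (saw '/*')
exit COMMENT mode (now at pos=26)
pos=27: emit RPAREN ')'
DONE. 5 tokens: [ID, ID, STR, NUM, RPAREN]
Position 9: char is '0' -> NUM

Answer: NUM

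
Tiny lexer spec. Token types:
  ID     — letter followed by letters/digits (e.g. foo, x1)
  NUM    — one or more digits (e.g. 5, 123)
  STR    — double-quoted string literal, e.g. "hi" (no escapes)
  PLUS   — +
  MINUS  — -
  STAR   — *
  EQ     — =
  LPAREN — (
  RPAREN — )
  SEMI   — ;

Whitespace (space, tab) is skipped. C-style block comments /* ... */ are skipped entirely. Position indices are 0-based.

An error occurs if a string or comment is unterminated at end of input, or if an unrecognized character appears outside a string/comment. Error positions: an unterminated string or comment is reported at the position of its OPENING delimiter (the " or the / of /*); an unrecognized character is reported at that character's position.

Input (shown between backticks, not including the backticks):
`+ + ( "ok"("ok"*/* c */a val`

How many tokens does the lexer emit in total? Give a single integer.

pos=0: emit PLUS '+'
pos=2: emit PLUS '+'
pos=4: emit LPAREN '('
pos=6: enter STRING mode
pos=6: emit STR "ok" (now at pos=10)
pos=10: emit LPAREN '('
pos=11: enter STRING mode
pos=11: emit STR "ok" (now at pos=15)
pos=15: emit STAR '*'
pos=16: enter COMMENT mode (saw '/*')
exit COMMENT mode (now at pos=23)
pos=23: emit ID 'a' (now at pos=24)
pos=25: emit ID 'val' (now at pos=28)
DONE. 9 tokens: [PLUS, PLUS, LPAREN, STR, LPAREN, STR, STAR, ID, ID]

Answer: 9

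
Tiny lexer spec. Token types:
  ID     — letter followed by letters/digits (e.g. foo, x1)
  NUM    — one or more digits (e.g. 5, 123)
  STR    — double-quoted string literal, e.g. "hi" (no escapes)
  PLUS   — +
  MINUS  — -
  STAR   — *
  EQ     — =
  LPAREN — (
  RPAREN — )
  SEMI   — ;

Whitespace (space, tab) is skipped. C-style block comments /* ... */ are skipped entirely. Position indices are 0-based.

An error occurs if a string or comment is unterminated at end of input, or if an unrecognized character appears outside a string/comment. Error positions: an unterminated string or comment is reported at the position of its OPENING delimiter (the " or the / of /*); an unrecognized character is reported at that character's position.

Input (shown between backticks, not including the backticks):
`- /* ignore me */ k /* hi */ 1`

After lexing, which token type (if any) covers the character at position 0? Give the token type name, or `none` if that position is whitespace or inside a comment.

Answer: MINUS

Derivation:
pos=0: emit MINUS '-'
pos=2: enter COMMENT mode (saw '/*')
exit COMMENT mode (now at pos=17)
pos=18: emit ID 'k' (now at pos=19)
pos=20: enter COMMENT mode (saw '/*')
exit COMMENT mode (now at pos=28)
pos=29: emit NUM '1' (now at pos=30)
DONE. 3 tokens: [MINUS, ID, NUM]
Position 0: char is '-' -> MINUS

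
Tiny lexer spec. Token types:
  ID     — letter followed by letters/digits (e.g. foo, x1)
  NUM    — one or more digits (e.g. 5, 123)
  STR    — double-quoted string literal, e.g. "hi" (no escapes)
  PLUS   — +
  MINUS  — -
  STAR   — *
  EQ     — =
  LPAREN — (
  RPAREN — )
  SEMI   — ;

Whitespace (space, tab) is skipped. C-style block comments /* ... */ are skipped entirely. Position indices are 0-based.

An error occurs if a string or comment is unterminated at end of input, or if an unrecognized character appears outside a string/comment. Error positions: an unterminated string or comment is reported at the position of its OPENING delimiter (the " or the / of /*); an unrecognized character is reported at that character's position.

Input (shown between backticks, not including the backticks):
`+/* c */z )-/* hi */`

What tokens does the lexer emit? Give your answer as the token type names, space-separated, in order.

pos=0: emit PLUS '+'
pos=1: enter COMMENT mode (saw '/*')
exit COMMENT mode (now at pos=8)
pos=8: emit ID 'z' (now at pos=9)
pos=10: emit RPAREN ')'
pos=11: emit MINUS '-'
pos=12: enter COMMENT mode (saw '/*')
exit COMMENT mode (now at pos=20)
DONE. 4 tokens: [PLUS, ID, RPAREN, MINUS]

Answer: PLUS ID RPAREN MINUS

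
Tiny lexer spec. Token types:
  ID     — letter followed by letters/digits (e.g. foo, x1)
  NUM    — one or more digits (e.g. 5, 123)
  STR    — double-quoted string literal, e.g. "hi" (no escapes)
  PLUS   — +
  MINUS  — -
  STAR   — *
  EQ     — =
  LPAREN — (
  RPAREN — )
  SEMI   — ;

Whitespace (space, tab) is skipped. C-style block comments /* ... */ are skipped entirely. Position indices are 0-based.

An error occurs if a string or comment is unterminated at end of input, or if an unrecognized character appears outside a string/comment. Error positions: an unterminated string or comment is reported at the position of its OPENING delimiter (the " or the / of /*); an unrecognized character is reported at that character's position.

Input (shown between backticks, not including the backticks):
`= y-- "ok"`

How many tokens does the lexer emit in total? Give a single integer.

pos=0: emit EQ '='
pos=2: emit ID 'y' (now at pos=3)
pos=3: emit MINUS '-'
pos=4: emit MINUS '-'
pos=6: enter STRING mode
pos=6: emit STR "ok" (now at pos=10)
DONE. 5 tokens: [EQ, ID, MINUS, MINUS, STR]

Answer: 5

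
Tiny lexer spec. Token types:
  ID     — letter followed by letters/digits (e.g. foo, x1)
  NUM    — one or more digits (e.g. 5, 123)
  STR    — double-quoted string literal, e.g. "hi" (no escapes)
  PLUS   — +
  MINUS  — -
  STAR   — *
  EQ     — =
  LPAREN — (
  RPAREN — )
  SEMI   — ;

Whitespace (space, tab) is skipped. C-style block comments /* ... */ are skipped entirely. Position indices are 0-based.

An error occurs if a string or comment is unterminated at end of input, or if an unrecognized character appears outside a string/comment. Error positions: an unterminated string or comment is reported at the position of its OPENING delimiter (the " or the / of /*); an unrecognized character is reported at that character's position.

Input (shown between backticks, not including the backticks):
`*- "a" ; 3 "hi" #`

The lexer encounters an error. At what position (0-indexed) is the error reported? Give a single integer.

pos=0: emit STAR '*'
pos=1: emit MINUS '-'
pos=3: enter STRING mode
pos=3: emit STR "a" (now at pos=6)
pos=7: emit SEMI ';'
pos=9: emit NUM '3' (now at pos=10)
pos=11: enter STRING mode
pos=11: emit STR "hi" (now at pos=15)
pos=16: ERROR — unrecognized char '#'

Answer: 16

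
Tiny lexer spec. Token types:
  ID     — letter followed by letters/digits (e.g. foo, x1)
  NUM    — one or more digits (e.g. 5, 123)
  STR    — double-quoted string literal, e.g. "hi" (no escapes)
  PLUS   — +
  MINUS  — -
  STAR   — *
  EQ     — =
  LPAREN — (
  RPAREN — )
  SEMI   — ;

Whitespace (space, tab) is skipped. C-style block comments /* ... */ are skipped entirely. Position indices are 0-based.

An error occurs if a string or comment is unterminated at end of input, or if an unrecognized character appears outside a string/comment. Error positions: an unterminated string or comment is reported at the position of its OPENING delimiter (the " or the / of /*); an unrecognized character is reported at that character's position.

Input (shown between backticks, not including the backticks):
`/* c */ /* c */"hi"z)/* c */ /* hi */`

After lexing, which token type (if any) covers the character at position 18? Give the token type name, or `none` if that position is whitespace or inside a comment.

Answer: STR

Derivation:
pos=0: enter COMMENT mode (saw '/*')
exit COMMENT mode (now at pos=7)
pos=8: enter COMMENT mode (saw '/*')
exit COMMENT mode (now at pos=15)
pos=15: enter STRING mode
pos=15: emit STR "hi" (now at pos=19)
pos=19: emit ID 'z' (now at pos=20)
pos=20: emit RPAREN ')'
pos=21: enter COMMENT mode (saw '/*')
exit COMMENT mode (now at pos=28)
pos=29: enter COMMENT mode (saw '/*')
exit COMMENT mode (now at pos=37)
DONE. 3 tokens: [STR, ID, RPAREN]
Position 18: char is '"' -> STR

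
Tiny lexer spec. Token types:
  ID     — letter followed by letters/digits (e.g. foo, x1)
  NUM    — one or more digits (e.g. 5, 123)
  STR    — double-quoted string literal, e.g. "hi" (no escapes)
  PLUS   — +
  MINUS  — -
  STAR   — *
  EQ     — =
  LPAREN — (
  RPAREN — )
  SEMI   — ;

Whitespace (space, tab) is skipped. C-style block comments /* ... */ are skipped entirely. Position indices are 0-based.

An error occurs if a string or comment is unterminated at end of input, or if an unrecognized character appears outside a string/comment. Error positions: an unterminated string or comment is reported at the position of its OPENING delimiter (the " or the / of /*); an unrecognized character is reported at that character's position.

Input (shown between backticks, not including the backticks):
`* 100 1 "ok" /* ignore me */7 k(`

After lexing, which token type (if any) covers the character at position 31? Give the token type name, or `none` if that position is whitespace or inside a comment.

Answer: LPAREN

Derivation:
pos=0: emit STAR '*'
pos=2: emit NUM '100' (now at pos=5)
pos=6: emit NUM '1' (now at pos=7)
pos=8: enter STRING mode
pos=8: emit STR "ok" (now at pos=12)
pos=13: enter COMMENT mode (saw '/*')
exit COMMENT mode (now at pos=28)
pos=28: emit NUM '7' (now at pos=29)
pos=30: emit ID 'k' (now at pos=31)
pos=31: emit LPAREN '('
DONE. 7 tokens: [STAR, NUM, NUM, STR, NUM, ID, LPAREN]
Position 31: char is '(' -> LPAREN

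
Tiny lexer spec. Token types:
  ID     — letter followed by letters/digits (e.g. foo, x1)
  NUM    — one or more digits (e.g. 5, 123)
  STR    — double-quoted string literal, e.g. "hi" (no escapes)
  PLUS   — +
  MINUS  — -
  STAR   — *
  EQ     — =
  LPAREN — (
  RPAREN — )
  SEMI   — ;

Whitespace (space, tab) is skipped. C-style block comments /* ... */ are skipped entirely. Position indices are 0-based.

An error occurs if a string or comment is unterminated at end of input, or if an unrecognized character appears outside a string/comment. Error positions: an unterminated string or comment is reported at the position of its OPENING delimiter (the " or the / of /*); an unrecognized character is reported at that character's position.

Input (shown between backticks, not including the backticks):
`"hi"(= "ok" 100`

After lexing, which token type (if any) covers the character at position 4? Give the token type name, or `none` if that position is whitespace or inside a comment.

Answer: LPAREN

Derivation:
pos=0: enter STRING mode
pos=0: emit STR "hi" (now at pos=4)
pos=4: emit LPAREN '('
pos=5: emit EQ '='
pos=7: enter STRING mode
pos=7: emit STR "ok" (now at pos=11)
pos=12: emit NUM '100' (now at pos=15)
DONE. 5 tokens: [STR, LPAREN, EQ, STR, NUM]
Position 4: char is '(' -> LPAREN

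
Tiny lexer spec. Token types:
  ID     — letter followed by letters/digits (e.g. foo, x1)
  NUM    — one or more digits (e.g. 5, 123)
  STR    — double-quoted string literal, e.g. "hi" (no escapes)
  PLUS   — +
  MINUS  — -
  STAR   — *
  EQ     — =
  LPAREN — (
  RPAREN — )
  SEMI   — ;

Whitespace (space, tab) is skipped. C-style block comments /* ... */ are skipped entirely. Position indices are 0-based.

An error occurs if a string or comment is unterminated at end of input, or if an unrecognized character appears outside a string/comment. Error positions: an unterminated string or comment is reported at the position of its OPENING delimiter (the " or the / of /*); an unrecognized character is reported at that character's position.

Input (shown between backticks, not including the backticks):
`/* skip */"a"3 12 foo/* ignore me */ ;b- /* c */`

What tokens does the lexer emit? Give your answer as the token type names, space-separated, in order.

pos=0: enter COMMENT mode (saw '/*')
exit COMMENT mode (now at pos=10)
pos=10: enter STRING mode
pos=10: emit STR "a" (now at pos=13)
pos=13: emit NUM '3' (now at pos=14)
pos=15: emit NUM '12' (now at pos=17)
pos=18: emit ID 'foo' (now at pos=21)
pos=21: enter COMMENT mode (saw '/*')
exit COMMENT mode (now at pos=36)
pos=37: emit SEMI ';'
pos=38: emit ID 'b' (now at pos=39)
pos=39: emit MINUS '-'
pos=41: enter COMMENT mode (saw '/*')
exit COMMENT mode (now at pos=48)
DONE. 7 tokens: [STR, NUM, NUM, ID, SEMI, ID, MINUS]

Answer: STR NUM NUM ID SEMI ID MINUS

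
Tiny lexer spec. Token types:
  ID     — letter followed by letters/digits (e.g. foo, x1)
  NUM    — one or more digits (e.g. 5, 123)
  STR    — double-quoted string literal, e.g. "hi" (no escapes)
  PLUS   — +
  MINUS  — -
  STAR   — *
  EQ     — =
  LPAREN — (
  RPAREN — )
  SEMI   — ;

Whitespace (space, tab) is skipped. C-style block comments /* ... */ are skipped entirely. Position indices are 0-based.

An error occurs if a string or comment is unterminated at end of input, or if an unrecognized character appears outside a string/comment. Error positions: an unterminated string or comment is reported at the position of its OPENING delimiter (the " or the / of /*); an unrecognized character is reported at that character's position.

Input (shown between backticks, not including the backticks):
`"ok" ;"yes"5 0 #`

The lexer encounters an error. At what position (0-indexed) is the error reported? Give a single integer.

Answer: 15

Derivation:
pos=0: enter STRING mode
pos=0: emit STR "ok" (now at pos=4)
pos=5: emit SEMI ';'
pos=6: enter STRING mode
pos=6: emit STR "yes" (now at pos=11)
pos=11: emit NUM '5' (now at pos=12)
pos=13: emit NUM '0' (now at pos=14)
pos=15: ERROR — unrecognized char '#'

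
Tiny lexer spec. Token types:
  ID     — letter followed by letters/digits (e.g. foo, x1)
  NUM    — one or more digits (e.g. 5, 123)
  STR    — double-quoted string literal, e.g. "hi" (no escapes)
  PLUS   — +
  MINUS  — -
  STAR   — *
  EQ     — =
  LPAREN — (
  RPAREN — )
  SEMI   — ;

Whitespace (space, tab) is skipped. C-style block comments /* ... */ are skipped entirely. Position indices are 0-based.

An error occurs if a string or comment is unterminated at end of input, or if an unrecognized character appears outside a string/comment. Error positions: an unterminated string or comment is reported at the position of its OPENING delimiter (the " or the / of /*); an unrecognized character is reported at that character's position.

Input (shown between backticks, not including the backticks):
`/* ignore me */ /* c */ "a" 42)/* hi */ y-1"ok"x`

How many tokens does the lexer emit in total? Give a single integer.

pos=0: enter COMMENT mode (saw '/*')
exit COMMENT mode (now at pos=15)
pos=16: enter COMMENT mode (saw '/*')
exit COMMENT mode (now at pos=23)
pos=24: enter STRING mode
pos=24: emit STR "a" (now at pos=27)
pos=28: emit NUM '42' (now at pos=30)
pos=30: emit RPAREN ')'
pos=31: enter COMMENT mode (saw '/*')
exit COMMENT mode (now at pos=39)
pos=40: emit ID 'y' (now at pos=41)
pos=41: emit MINUS '-'
pos=42: emit NUM '1' (now at pos=43)
pos=43: enter STRING mode
pos=43: emit STR "ok" (now at pos=47)
pos=47: emit ID 'x' (now at pos=48)
DONE. 8 tokens: [STR, NUM, RPAREN, ID, MINUS, NUM, STR, ID]

Answer: 8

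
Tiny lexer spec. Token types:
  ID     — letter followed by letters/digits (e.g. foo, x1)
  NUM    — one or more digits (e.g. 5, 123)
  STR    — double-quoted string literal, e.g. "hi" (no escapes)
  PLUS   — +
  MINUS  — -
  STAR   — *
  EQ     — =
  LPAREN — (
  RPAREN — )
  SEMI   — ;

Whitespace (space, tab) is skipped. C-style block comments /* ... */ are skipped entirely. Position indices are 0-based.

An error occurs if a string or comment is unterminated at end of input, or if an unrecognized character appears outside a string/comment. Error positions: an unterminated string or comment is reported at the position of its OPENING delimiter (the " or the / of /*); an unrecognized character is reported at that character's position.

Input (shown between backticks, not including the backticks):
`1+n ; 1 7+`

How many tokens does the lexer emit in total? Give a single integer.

Answer: 7

Derivation:
pos=0: emit NUM '1' (now at pos=1)
pos=1: emit PLUS '+'
pos=2: emit ID 'n' (now at pos=3)
pos=4: emit SEMI ';'
pos=6: emit NUM '1' (now at pos=7)
pos=8: emit NUM '7' (now at pos=9)
pos=9: emit PLUS '+'
DONE. 7 tokens: [NUM, PLUS, ID, SEMI, NUM, NUM, PLUS]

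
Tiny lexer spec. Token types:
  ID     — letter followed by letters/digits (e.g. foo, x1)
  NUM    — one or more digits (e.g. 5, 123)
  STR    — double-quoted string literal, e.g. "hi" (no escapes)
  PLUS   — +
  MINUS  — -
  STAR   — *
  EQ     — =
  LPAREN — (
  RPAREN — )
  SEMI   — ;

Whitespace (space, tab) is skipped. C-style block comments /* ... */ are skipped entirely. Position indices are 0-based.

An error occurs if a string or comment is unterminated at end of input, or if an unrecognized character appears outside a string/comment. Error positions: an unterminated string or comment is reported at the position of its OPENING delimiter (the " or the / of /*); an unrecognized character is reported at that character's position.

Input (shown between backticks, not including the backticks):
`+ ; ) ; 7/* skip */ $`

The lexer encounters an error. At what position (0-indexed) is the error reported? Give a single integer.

Answer: 20

Derivation:
pos=0: emit PLUS '+'
pos=2: emit SEMI ';'
pos=4: emit RPAREN ')'
pos=6: emit SEMI ';'
pos=8: emit NUM '7' (now at pos=9)
pos=9: enter COMMENT mode (saw '/*')
exit COMMENT mode (now at pos=19)
pos=20: ERROR — unrecognized char '$'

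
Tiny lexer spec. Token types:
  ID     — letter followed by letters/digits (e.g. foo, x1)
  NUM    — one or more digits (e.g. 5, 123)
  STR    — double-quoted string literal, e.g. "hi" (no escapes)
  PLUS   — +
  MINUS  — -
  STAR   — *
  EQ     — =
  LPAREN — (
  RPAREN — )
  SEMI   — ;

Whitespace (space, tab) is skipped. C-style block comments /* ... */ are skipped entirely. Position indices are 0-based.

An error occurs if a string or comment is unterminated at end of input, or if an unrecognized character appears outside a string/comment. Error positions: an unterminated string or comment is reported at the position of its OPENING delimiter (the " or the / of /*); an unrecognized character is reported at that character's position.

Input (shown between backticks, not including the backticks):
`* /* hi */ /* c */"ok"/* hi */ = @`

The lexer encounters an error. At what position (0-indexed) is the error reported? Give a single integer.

Answer: 33

Derivation:
pos=0: emit STAR '*'
pos=2: enter COMMENT mode (saw '/*')
exit COMMENT mode (now at pos=10)
pos=11: enter COMMENT mode (saw '/*')
exit COMMENT mode (now at pos=18)
pos=18: enter STRING mode
pos=18: emit STR "ok" (now at pos=22)
pos=22: enter COMMENT mode (saw '/*')
exit COMMENT mode (now at pos=30)
pos=31: emit EQ '='
pos=33: ERROR — unrecognized char '@'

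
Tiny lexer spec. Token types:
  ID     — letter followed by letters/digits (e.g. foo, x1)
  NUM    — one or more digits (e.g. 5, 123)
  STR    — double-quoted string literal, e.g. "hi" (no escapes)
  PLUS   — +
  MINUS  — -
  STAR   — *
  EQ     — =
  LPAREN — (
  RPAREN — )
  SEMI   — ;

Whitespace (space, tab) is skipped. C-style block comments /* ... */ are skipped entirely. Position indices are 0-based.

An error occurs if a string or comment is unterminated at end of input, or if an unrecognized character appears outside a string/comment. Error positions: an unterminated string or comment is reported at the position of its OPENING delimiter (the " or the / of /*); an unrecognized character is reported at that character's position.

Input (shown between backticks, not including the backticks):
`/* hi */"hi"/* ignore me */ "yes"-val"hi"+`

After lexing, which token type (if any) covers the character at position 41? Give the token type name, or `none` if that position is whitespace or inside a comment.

pos=0: enter COMMENT mode (saw '/*')
exit COMMENT mode (now at pos=8)
pos=8: enter STRING mode
pos=8: emit STR "hi" (now at pos=12)
pos=12: enter COMMENT mode (saw '/*')
exit COMMENT mode (now at pos=27)
pos=28: enter STRING mode
pos=28: emit STR "yes" (now at pos=33)
pos=33: emit MINUS '-'
pos=34: emit ID 'val' (now at pos=37)
pos=37: enter STRING mode
pos=37: emit STR "hi" (now at pos=41)
pos=41: emit PLUS '+'
DONE. 6 tokens: [STR, STR, MINUS, ID, STR, PLUS]
Position 41: char is '+' -> PLUS

Answer: PLUS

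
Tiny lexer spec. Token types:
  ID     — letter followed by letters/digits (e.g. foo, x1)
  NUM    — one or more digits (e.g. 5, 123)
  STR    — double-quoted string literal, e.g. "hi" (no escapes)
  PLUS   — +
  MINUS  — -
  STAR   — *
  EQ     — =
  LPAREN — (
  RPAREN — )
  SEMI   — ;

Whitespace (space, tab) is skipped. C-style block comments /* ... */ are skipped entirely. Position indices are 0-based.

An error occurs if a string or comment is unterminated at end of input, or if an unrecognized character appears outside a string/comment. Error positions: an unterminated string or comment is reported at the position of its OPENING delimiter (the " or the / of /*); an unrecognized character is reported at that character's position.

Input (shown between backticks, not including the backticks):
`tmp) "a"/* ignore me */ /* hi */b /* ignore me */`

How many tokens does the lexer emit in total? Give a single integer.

pos=0: emit ID 'tmp' (now at pos=3)
pos=3: emit RPAREN ')'
pos=5: enter STRING mode
pos=5: emit STR "a" (now at pos=8)
pos=8: enter COMMENT mode (saw '/*')
exit COMMENT mode (now at pos=23)
pos=24: enter COMMENT mode (saw '/*')
exit COMMENT mode (now at pos=32)
pos=32: emit ID 'b' (now at pos=33)
pos=34: enter COMMENT mode (saw '/*')
exit COMMENT mode (now at pos=49)
DONE. 4 tokens: [ID, RPAREN, STR, ID]

Answer: 4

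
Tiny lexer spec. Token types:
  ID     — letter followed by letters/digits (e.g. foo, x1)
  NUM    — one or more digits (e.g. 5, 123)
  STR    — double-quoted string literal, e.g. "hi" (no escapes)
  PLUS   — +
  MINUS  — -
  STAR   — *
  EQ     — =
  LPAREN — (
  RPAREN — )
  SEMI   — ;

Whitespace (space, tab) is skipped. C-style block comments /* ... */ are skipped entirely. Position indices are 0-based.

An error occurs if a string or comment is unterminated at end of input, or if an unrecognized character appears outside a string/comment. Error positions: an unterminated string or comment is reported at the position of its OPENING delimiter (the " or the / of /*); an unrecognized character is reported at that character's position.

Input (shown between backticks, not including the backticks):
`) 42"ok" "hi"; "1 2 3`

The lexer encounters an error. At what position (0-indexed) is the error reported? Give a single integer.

Answer: 15

Derivation:
pos=0: emit RPAREN ')'
pos=2: emit NUM '42' (now at pos=4)
pos=4: enter STRING mode
pos=4: emit STR "ok" (now at pos=8)
pos=9: enter STRING mode
pos=9: emit STR "hi" (now at pos=13)
pos=13: emit SEMI ';'
pos=15: enter STRING mode
pos=15: ERROR — unterminated string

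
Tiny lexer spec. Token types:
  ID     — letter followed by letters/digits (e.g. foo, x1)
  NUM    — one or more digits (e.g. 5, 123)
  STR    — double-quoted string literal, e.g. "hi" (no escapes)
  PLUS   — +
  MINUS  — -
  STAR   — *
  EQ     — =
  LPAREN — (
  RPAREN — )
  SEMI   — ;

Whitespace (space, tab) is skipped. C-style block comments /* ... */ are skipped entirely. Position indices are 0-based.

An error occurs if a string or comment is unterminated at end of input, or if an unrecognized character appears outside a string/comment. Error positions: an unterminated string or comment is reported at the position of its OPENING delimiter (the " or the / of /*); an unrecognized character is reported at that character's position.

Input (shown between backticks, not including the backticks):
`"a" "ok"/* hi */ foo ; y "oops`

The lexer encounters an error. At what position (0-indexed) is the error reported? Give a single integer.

pos=0: enter STRING mode
pos=0: emit STR "a" (now at pos=3)
pos=4: enter STRING mode
pos=4: emit STR "ok" (now at pos=8)
pos=8: enter COMMENT mode (saw '/*')
exit COMMENT mode (now at pos=16)
pos=17: emit ID 'foo' (now at pos=20)
pos=21: emit SEMI ';'
pos=23: emit ID 'y' (now at pos=24)
pos=25: enter STRING mode
pos=25: ERROR — unterminated string

Answer: 25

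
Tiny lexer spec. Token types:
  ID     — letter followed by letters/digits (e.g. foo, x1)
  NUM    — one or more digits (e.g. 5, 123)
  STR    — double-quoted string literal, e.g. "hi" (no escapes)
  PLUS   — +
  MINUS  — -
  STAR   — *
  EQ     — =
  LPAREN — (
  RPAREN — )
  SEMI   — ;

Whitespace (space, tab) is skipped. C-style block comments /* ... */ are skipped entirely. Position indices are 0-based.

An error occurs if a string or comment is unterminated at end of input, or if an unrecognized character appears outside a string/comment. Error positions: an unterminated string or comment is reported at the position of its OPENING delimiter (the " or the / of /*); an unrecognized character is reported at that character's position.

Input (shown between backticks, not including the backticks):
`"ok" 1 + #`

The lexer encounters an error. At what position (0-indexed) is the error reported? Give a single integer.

pos=0: enter STRING mode
pos=0: emit STR "ok" (now at pos=4)
pos=5: emit NUM '1' (now at pos=6)
pos=7: emit PLUS '+'
pos=9: ERROR — unrecognized char '#'

Answer: 9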